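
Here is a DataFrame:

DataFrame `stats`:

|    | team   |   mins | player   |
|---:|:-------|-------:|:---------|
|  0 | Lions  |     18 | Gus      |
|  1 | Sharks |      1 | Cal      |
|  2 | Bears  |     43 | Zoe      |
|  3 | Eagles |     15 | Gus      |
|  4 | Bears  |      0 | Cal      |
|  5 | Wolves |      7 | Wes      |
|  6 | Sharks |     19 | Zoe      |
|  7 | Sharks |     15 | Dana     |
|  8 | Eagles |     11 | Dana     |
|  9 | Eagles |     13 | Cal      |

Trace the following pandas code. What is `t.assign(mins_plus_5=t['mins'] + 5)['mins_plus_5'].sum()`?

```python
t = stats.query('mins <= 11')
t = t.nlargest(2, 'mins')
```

filter rows where mins <= 11:
     team  mins player
1  Sharks     1    Cal
4   Bears     0    Cal
5  Wolves     7    Wes
8  Eagles    11   Dana
take 2 rows with largest mins:
     team  mins player
8  Eagles    11   Dana
5  Wolves     7    Wes
add column mins_plus_5 = t['mins'] + 5:
     team  mins player  mins_plus_5
8  Eagles    11   Dana           16
5  Wolves     7    Wes           12

28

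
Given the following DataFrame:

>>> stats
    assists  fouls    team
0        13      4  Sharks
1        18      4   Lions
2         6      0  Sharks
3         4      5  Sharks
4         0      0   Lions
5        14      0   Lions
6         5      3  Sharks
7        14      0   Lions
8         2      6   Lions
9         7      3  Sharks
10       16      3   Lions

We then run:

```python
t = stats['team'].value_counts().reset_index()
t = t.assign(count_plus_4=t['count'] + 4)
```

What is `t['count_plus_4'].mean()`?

value_counts of team:
team
Lions     6
Sharks    5
Name: count, dtype: int64
reset_index():
     team  count
0   Lions      6
1  Sharks      5
add column count_plus_4 = t['count'] + 4:
     team  count  count_plus_4
0   Lions      6            10
1  Sharks      5             9
mean of column 'count_plus_4' → 9.5

9.5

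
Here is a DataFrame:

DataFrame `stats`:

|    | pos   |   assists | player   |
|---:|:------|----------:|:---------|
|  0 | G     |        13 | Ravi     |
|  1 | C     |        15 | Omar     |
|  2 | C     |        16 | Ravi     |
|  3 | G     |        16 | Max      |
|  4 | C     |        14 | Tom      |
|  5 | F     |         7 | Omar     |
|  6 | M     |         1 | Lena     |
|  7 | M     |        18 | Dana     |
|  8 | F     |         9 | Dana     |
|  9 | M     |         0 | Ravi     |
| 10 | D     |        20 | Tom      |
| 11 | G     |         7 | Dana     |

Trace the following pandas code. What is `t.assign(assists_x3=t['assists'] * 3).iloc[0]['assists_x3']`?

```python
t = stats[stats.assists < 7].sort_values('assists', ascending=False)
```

3

filter rows where assists < 7:
  pos  assists player
6   M        1   Lena
9   M        0   Ravi
sort by assists descending:
  pos  assists player
6   M        1   Lena
9   M        0   Ravi
add column assists_x3 = t['assists'] * 3:
  pos  assists player  assists_x3
6   M        1   Lena           3
9   M        0   Ravi           0
Taking the value at position 0, column 'assists_x3' gives 3.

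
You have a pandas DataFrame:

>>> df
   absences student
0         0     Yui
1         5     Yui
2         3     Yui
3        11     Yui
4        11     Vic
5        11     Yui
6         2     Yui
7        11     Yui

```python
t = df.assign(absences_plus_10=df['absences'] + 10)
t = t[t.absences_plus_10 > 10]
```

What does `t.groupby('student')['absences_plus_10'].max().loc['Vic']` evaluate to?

add column absences_plus_10 = df['absences'] + 10:
   absences student  absences_plus_10
0         0     Yui                10
1         5     Yui                15
2         3     Yui                13
3        11     Yui                21
4        11     Vic                21
5        11     Yui                21
6         2     Yui                12
7        11     Yui                21
filter rows where absences_plus_10 > 10:
   absences student  absences_plus_10
1         5     Yui                15
2         3     Yui                13
3        11     Yui                21
4        11     Vic                21
5        11     Yui                21
6         2     Yui                12
7        11     Yui                21
group by student, max of absences_plus_10:
student
Vic    21
Yui    21
Name: absences_plus_10, dtype: int64

21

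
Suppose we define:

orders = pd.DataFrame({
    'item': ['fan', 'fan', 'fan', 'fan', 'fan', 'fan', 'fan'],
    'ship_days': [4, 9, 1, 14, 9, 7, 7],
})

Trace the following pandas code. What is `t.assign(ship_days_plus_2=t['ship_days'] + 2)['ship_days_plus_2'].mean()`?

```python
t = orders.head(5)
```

take first 5 rows:
  item  ship_days
0  fan          4
1  fan          9
2  fan          1
3  fan         14
4  fan          9
add column ship_days_plus_2 = t['ship_days'] + 2:
  item  ship_days  ship_days_plus_2
0  fan          4                 6
1  fan          9                11
2  fan          1                 3
3  fan         14                16
4  fan          9                11

9.4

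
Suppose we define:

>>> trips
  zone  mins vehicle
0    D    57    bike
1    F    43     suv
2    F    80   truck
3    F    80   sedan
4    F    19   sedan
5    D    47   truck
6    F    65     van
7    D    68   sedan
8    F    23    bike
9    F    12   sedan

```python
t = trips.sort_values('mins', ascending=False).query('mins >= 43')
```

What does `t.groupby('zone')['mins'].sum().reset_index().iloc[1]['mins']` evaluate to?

sort by mins descending:
  zone  mins vehicle
2    F    80   truck
3    F    80   sedan
7    D    68   sedan
6    F    65     van
0    D    57    bike
5    D    47   truck
1    F    43     suv
8    F    23    bike
4    F    19   sedan
9    F    12   sedan
filter rows where mins >= 43:
  zone  mins vehicle
2    F    80   truck
3    F    80   sedan
7    D    68   sedan
6    F    65     van
0    D    57    bike
5    D    47   truck
1    F    43     suv
group by zone, sum of mins:
zone
D    172
F    268
Name: mins, dtype: int64
reset_index():
  zone  mins
0    D   172
1    F   268
Hence 268.

268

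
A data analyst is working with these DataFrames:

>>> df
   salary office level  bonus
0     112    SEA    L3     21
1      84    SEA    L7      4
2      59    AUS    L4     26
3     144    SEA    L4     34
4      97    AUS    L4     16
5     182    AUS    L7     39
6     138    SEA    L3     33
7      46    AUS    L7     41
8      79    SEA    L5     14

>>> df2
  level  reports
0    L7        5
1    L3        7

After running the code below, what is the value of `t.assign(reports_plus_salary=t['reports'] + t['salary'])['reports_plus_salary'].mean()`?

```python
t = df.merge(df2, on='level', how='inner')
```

118.2

merge on 'level' (how='inner') → 5 rows:
   salary office level  bonus  reports
0     112    SEA    L3     21        7
1      84    SEA    L7      4        5
2     182    AUS    L7     39        5
3     138    SEA    L3     33        7
4      46    AUS    L7     41        5
add column reports_plus_salary = t['reports'] + t['salary']:
   salary office level  bonus  reports  reports_plus_salary
0     112    SEA    L3     21        7                  119
1      84    SEA    L7      4        5                   89
2     182    AUS    L7     39        5                  187
3     138    SEA    L3     33        7                  145
4      46    AUS    L7     41        5                   51
The mean of column 'reports_plus_salary' is 118.2.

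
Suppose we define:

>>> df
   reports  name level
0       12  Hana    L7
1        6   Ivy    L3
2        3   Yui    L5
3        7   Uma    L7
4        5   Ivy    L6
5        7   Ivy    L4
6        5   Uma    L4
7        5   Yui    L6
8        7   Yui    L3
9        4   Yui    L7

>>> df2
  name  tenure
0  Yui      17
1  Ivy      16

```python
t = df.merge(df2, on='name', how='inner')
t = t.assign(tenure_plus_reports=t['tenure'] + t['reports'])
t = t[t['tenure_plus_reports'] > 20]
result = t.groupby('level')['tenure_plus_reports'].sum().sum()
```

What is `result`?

133

merge on 'name' (how='inner') → 7 rows:
   reports name level  tenure
0        6  Ivy    L3      16
1        3  Yui    L5      17
2        5  Ivy    L6      16
3        7  Ivy    L4      16
4        5  Yui    L6      17
5        7  Yui    L3      17
6        4  Yui    L7      17
add column tenure_plus_reports = t['tenure'] + t['reports']:
   reports name level  tenure  tenure_plus_reports
0        6  Ivy    L3      16                   22
1        3  Yui    L5      17                   20
2        5  Ivy    L6      16                   21
3        7  Ivy    L4      16                   23
4        5  Yui    L6      17                   22
5        7  Yui    L3      17                   24
6        4  Yui    L7      17                   21
filter rows where tenure_plus_reports > 20:
   reports name level  tenure  tenure_plus_reports
0        6  Ivy    L3      16                   22
2        5  Ivy    L6      16                   21
3        7  Ivy    L4      16                   23
4        5  Yui    L6      17                   22
5        7  Yui    L3      17                   24
6        4  Yui    L7      17                   21
group by level, sum of tenure_plus_reports:
level
L3    46
L4    23
L6    43
L7    21
Name: tenure_plus_reports, dtype: int64
Finally, sum of the resulting series = 133.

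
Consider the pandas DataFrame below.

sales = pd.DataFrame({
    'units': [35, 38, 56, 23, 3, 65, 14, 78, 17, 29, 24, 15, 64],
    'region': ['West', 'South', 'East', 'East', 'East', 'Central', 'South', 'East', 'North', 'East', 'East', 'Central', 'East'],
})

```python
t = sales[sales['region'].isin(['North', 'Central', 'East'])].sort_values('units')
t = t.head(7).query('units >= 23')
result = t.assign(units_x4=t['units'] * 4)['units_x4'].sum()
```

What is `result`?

528

filter rows where region in ['North', 'Central', 'East']:
    units   region
2      56     East
3      23     East
4       3     East
5      65  Central
7      78     East
8      17    North
9      29     East
10     24     East
11     15  Central
12     64     East
sort by units:
    units   region
4       3     East
11     15  Central
8      17    North
3      23     East
10     24     East
9      29     East
2      56     East
12     64     East
5      65  Central
7      78     East
take first 7 rows:
    units   region
4       3     East
11     15  Central
8      17    North
3      23     East
10     24     East
9      29     East
2      56     East
filter rows where units >= 23:
    units region
3      23   East
10     24   East
9      29   East
2      56   East
add column units_x4 = t['units'] * 4:
    units region  units_x4
3      23   East        92
10     24   East        96
9      29   East       116
2      56   East       224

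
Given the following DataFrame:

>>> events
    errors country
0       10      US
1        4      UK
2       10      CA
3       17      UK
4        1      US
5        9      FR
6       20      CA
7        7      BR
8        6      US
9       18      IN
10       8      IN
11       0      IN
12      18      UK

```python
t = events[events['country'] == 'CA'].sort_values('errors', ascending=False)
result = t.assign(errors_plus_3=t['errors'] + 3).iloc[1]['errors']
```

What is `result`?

10

filter rows where country == 'CA':
   errors country
2      10      CA
6      20      CA
sort by errors descending:
   errors country
6      20      CA
2      10      CA
add column errors_plus_3 = t['errors'] + 3:
   errors country  errors_plus_3
6      20      CA             23
2      10      CA             13
So iloc[1]['errors'] = 10.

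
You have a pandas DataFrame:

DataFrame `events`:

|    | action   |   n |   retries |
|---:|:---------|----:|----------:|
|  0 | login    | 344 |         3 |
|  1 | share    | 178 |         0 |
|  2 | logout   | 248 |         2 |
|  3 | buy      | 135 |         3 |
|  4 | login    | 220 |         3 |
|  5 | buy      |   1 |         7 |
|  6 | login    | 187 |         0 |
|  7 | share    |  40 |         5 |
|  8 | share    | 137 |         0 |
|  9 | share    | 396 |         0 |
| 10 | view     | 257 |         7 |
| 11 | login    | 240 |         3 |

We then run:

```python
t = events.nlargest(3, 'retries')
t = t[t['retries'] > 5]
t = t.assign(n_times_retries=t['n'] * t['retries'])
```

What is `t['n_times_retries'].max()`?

take 3 rows with largest retries:
   action    n  retries
5     buy    1        7
10   view  257        7
7   share   40        5
filter rows where retries > 5:
   action    n  retries
5     buy    1        7
10   view  257        7
add column n_times_retries = t['n'] * t['retries']:
   action    n  retries  n_times_retries
5     buy    1        7                7
10   view  257        7             1799
Reading off the max of column 'n_times_retries', we get 1799.

1799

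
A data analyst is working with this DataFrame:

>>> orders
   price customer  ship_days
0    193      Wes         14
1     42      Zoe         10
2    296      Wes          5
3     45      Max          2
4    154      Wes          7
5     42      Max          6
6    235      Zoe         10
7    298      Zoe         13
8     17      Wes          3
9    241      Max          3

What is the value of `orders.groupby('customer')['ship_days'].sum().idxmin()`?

Max

group by customer, sum of ship_days:
customer
Max    11
Wes    29
Zoe    33
Name: ship_days, dtype: int64
Taking the label with the smallest value gives Max.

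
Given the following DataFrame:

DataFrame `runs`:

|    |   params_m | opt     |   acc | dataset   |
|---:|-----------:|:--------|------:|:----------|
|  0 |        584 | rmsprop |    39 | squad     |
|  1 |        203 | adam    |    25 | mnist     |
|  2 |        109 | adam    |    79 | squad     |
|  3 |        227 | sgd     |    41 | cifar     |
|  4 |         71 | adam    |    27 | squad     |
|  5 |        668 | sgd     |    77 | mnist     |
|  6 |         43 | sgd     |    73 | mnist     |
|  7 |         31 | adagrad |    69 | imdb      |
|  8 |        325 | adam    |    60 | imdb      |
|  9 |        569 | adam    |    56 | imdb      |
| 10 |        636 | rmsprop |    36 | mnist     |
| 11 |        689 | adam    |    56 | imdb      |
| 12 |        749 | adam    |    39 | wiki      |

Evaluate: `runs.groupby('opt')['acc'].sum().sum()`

677

group by opt, sum of acc:
opt
adagrad     69
adam       342
rmsprop     75
sgd        191
Name: acc, dtype: int64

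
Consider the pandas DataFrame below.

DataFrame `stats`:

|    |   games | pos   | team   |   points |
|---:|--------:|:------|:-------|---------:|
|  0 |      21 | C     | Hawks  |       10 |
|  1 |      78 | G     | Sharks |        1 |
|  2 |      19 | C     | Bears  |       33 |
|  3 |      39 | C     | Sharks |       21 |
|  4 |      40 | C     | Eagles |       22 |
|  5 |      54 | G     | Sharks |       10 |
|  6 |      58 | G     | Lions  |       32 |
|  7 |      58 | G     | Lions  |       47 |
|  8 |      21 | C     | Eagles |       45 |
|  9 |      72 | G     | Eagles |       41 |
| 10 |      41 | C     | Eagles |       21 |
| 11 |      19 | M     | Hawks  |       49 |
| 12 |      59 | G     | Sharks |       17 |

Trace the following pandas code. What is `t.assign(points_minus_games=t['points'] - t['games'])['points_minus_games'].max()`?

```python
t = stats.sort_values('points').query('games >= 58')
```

sort by points:
    games pos    team  points
1      78   G  Sharks       1
0      21   C   Hawks      10
5      54   G  Sharks      10
12     59   G  Sharks      17
3      39   C  Sharks      21
10     41   C  Eagles      21
4      40   C  Eagles      22
6      58   G   Lions      32
2      19   C   Bears      33
9      72   G  Eagles      41
8      21   C  Eagles      45
7      58   G   Lions      47
11     19   M   Hawks      49
filter rows where games >= 58:
    games pos    team  points
1      78   G  Sharks       1
12     59   G  Sharks      17
6      58   G   Lions      32
9      72   G  Eagles      41
7      58   G   Lions      47
add column points_minus_games = t['points'] - t['games']:
    games pos    team  points  points_minus_games
1      78   G  Sharks       1                 -77
12     59   G  Sharks      17                 -42
6      58   G   Lions      32                 -26
9      72   G  Eagles      41                 -31
7      58   G   Lions      47                 -11

-11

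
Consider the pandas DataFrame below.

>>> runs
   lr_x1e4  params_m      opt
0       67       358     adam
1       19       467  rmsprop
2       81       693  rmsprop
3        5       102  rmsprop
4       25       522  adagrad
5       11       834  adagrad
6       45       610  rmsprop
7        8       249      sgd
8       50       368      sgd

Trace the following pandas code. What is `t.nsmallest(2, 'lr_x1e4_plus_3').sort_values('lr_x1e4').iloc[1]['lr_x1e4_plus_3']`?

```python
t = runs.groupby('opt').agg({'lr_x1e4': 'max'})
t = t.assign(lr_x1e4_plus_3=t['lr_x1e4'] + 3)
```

group by opt, max of lr_x1e4:
         lr_x1e4
opt             
adagrad       25
adam          67
rmsprop       81
sgd           50
add column lr_x1e4_plus_3 = t['lr_x1e4'] + 3:
         lr_x1e4  lr_x1e4_plus_3
opt                             
adagrad       25              28
adam          67              70
rmsprop       81              84
sgd           50              53
take 2 rows with smallest lr_x1e4_plus_3:
         lr_x1e4  lr_x1e4_plus_3
opt                             
adagrad       25              28
sgd           50              53
sort by lr_x1e4:
         lr_x1e4  lr_x1e4_plus_3
opt                             
adagrad       25              28
sgd           50              53
So iloc[1]['lr_x1e4_plus_3'] = 53.

53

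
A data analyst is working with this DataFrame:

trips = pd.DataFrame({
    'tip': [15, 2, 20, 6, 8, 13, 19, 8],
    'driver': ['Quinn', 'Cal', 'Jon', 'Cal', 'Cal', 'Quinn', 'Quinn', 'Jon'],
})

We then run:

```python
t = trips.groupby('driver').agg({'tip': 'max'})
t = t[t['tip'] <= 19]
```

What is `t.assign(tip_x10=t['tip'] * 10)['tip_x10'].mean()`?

135.0

group by driver, max of tip:
        tip
driver     
Cal       8
Jon      20
Quinn    19
filter rows where tip <= 19:
        tip
driver     
Cal       8
Quinn    19
add column tip_x10 = t['tip'] * 10:
        tip  tip_x10
driver              
Cal       8       80
Quinn    19      190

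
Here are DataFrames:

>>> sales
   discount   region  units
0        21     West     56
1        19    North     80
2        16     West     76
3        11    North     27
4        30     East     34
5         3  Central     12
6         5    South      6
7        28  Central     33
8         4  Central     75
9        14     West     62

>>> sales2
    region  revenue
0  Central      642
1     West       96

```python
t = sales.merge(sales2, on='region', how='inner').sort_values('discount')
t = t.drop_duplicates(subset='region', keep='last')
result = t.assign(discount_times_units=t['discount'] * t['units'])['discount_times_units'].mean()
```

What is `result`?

merge on 'region' (how='inner') → 6 rows:
   discount   region  units  revenue
0        21     West     56       96
1        16     West     76       96
2         3  Central     12      642
3        28  Central     33      642
4         4  Central     75      642
5        14     West     62       96
sort by discount:
   discount   region  units  revenue
2         3  Central     12      642
4         4  Central     75      642
5        14     West     62       96
1        16     West     76       96
0        21     West     56       96
3        28  Central     33      642
drop duplicate region (keep=last):
   discount   region  units  revenue
0        21     West     56       96
3        28  Central     33      642
add column discount_times_units = t['discount'] * t['units']:
   discount   region  units  revenue  discount_times_units
0        21     West     56       96                  1176
3        28  Central     33      642                   924

1050.0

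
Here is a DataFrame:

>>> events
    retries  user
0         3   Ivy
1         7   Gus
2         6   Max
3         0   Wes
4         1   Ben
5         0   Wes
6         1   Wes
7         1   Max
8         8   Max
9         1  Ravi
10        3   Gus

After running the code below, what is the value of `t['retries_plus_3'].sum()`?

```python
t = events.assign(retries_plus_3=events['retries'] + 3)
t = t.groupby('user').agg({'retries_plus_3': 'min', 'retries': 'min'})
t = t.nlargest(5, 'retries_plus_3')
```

add column retries_plus_3 = events['retries'] + 3:
    retries  user  retries_plus_3
0         3   Ivy               6
1         7   Gus              10
2         6   Max               9
3         0   Wes               3
4         1   Ben               4
5         0   Wes               3
6         1   Wes               4
7         1   Max               4
8         8   Max              11
9         1  Ravi               4
10        3   Gus               6
group by user: min(retries_plus_3), min(retries):
      retries_plus_3  retries
user                         
Ben                4        1
Gus                6        3
Ivy                6        3
Max                4        1
Ravi               4        1
Wes                3        0
take 5 rows with largest retries_plus_3:
      retries_plus_3  retries
user                         
Gus                6        3
Ivy                6        3
Ben                4        1
Max                4        1
Ravi               4        1
Reading off the sum of column 'retries_plus_3', we get 24.

24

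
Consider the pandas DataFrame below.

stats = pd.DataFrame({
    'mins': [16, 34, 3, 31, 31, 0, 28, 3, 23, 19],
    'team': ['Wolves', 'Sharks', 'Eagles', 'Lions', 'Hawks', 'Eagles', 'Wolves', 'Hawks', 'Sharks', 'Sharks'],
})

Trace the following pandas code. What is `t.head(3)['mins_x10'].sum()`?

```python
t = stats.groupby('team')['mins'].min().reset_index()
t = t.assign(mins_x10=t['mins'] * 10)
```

340

group by team, min of mins:
team
Eagles     0
Hawks      3
Lions     31
Sharks    19
Wolves    16
Name: mins, dtype: int64
reset_index():
     team  mins
0  Eagles     0
1   Hawks     3
2   Lions    31
3  Sharks    19
4  Wolves    16
add column mins_x10 = t['mins'] * 10:
     team  mins  mins_x10
0  Eagles     0         0
1   Hawks     3        30
2   Lions    31       310
3  Sharks    19       190
4  Wolves    16       160
take first 3 rows:
     team  mins  mins_x10
0  Eagles     0         0
1   Hawks     3        30
2   Lions    31       310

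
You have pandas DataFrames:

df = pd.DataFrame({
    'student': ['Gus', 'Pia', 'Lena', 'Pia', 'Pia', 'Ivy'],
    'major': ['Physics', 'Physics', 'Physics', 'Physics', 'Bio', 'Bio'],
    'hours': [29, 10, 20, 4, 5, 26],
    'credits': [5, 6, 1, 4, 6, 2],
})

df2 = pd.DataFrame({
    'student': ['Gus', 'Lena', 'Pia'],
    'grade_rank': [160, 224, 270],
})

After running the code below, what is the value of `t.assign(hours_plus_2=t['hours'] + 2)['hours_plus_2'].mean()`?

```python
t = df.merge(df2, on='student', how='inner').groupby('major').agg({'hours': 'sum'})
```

36.0

merge on 'student' (how='inner') → 5 rows:
  student    major  hours  credits  grade_rank
0     Gus  Physics     29        5         160
1     Pia  Physics     10        6         270
2    Lena  Physics     20        1         224
3     Pia  Physics      4        4         270
4     Pia      Bio      5        6         270
group by major, sum of hours:
         hours
major         
Bio          5
Physics     63
add column hours_plus_2 = t['hours'] + 2:
         hours  hours_plus_2
major                       
Bio          5             7
Physics     63            65
Hence 36.0.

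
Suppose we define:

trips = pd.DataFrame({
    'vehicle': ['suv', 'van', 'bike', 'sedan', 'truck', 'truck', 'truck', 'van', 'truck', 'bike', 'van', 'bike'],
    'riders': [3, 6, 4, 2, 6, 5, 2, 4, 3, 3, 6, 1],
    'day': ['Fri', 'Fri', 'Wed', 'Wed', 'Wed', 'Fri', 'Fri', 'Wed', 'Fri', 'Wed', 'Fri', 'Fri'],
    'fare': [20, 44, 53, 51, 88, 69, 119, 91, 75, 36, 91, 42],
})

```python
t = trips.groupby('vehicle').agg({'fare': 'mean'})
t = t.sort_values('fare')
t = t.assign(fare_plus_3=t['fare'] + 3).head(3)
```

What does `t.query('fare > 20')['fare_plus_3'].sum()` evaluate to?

group by vehicle, mean of fare:
              fare
vehicle           
bike     43.666667
sedan    51.000000
suv      20.000000
truck    87.750000
van      75.333333
sort by fare:
              fare
vehicle           
suv      20.000000
bike     43.666667
sedan    51.000000
van      75.333333
truck    87.750000
add column fare_plus_3 = t['fare'] + 3:
              fare  fare_plus_3
vehicle                        
suv      20.000000    23.000000
bike     43.666667    46.666667
sedan    51.000000    54.000000
van      75.333333    78.333333
truck    87.750000    90.750000
take first 3 rows:
              fare  fare_plus_3
vehicle                        
suv      20.000000    23.000000
bike     43.666667    46.666667
sedan    51.000000    54.000000
filter rows where fare > 20:
              fare  fare_plus_3
vehicle                        
bike     43.666667    46.666667
sedan    51.000000    54.000000

100.666666667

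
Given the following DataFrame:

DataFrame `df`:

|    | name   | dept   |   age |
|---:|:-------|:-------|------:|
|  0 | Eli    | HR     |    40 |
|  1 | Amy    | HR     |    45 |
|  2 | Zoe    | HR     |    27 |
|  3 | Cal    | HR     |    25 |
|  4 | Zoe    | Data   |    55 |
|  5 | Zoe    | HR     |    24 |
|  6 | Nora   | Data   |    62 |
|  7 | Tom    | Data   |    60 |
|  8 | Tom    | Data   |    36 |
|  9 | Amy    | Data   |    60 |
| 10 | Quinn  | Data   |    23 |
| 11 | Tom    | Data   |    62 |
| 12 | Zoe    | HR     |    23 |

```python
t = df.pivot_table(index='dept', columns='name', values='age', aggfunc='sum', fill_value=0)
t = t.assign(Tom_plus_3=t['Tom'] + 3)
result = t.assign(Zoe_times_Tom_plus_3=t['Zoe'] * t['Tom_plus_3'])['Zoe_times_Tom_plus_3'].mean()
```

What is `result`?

pivot: rows=dept, cols=name, sum(age):
name  Amy  Cal  Eli  Nora  Quinn  Tom  Zoe
dept                                      
Data   60    0    0    62     23  158   55
HR     45   25   40     0      0    0   74
add column Tom_plus_3 = t['Tom'] + 3:
name  Amy  Cal  Eli  Nora  Quinn  Tom  Zoe  Tom_plus_3
dept                                                  
Data   60    0    0    62     23  158   55         161
HR     45   25   40     0      0    0   74           3
add column Zoe_times_Tom_plus_3 = t['Zoe'] * t['Tom_plus_3']:
name  Amy  Cal  Eli  Nora  Quinn  Tom  Zoe  Tom_plus_3  Zoe_times_Tom_plus_3
dept                                                                        
Data   60    0    0    62     23  158   55         161                  8855
HR     45   25   40     0      0    0   74           3                   222
Then the mean of column 'Zoe_times_Tom_plus_3': 4538.5

4538.5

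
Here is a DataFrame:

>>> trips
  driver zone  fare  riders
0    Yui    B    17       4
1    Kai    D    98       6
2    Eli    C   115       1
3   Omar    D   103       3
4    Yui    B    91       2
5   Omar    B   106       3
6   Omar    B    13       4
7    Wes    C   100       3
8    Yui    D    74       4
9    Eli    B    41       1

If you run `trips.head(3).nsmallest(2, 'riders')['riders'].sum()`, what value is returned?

5

take first 3 rows:
  driver zone  fare  riders
0    Yui    B    17       4
1    Kai    D    98       6
2    Eli    C   115       1
take 2 rows with smallest riders:
  driver zone  fare  riders
2    Eli    C   115       1
0    Yui    B    17       4
So sum() = 5.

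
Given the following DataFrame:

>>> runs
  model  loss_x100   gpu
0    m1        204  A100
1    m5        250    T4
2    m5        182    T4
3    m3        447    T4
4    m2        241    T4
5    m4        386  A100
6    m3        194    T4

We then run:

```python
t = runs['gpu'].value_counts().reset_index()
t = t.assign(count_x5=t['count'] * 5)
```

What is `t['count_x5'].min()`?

value_counts of gpu:
gpu
T4      5
A100    2
Name: count, dtype: int64
reset_index():
    gpu  count
0    T4      5
1  A100      2
add column count_x5 = t['count'] * 5:
    gpu  count  count_x5
0    T4      5        25
1  A100      2        10
Reading off the min of column 'count_x5', we get 10.

10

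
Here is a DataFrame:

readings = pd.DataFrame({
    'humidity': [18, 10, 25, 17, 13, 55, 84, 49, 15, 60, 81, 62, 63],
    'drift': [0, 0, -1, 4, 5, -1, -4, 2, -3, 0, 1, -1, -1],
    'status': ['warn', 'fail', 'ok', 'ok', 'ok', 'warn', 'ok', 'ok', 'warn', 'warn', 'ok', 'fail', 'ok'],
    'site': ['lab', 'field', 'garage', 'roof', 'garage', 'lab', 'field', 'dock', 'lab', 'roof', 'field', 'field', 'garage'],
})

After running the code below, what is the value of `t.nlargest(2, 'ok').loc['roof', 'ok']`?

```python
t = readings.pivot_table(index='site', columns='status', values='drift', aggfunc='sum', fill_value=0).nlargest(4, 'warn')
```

4

pivot: rows=site, cols=status, sum(drift):
status  fail  ok  warn
site                  
dock       0   2     0
field     -1  -3     0
garage     0   3     0
lab        0   0    -4
roof       0   4     0
take 4 rows with largest warn:
status  fail  ok  warn
site                  
dock       0   2     0
field     -1  -3     0
garage     0   3     0
roof       0   4     0
take 2 rows with largest ok:
status  fail  ok  warn
site                  
roof       0   4     0
garage     0   3     0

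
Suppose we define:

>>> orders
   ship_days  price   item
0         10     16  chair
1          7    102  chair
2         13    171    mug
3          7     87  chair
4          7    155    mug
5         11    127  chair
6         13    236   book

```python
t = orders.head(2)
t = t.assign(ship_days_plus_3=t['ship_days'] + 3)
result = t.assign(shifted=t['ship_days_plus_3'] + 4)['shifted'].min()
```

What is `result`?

14

take first 2 rows:
   ship_days  price   item
0         10     16  chair
1          7    102  chair
add column ship_days_plus_3 = t['ship_days'] + 3:
   ship_days  price   item  ship_days_plus_3
0         10     16  chair                13
1          7    102  chair                10
add column shifted = t['ship_days_plus_3'] + 4:
   ship_days  price   item  ship_days_plus_3  shifted
0         10     16  chair                13       17
1          7    102  chair                10       14
Then the min of column 'shifted': 14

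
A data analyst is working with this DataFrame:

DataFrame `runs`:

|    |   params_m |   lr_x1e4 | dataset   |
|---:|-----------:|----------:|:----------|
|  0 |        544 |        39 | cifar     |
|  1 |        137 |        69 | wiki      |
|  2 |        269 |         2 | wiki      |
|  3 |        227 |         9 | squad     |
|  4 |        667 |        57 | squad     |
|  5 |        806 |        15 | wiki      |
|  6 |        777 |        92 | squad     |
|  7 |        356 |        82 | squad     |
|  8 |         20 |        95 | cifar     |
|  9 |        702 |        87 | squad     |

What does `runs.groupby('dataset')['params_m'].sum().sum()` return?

4505

group by dataset, sum of params_m:
dataset
cifar     564
squad    2729
wiki     1212
Name: params_m, dtype: int64
Taking the sum of the resulting series gives 4505.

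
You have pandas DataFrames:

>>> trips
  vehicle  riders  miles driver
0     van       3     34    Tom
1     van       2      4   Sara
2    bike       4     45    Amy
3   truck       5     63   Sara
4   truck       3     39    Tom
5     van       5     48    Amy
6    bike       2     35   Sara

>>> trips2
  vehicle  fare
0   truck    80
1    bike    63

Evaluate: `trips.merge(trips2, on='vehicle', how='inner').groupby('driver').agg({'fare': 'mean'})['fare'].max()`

merge on 'vehicle' (how='inner') → 4 rows:
  vehicle  riders  miles driver  fare
0    bike       4     45    Amy    63
1   truck       5     63   Sara    80
2   truck       3     39    Tom    80
3    bike       2     35   Sara    63
group by driver, mean of fare:
        fare
driver      
Amy     63.0
Sara    71.5
Tom     80.0
Hence 80.0.

80.0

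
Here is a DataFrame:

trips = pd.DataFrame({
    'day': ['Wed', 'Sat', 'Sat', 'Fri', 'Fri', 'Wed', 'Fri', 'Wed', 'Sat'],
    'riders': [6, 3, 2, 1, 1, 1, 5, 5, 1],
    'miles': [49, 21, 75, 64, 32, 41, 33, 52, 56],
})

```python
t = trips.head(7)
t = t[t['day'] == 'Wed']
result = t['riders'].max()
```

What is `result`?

take first 7 rows:
   day  riders  miles
0  Wed       6     49
1  Sat       3     21
2  Sat       2     75
3  Fri       1     64
4  Fri       1     32
5  Wed       1     41
6  Fri       5     33
filter rows where day == 'Wed':
   day  riders  miles
0  Wed       6     49
5  Wed       1     41
Finally, max of column 'riders' = 6.

6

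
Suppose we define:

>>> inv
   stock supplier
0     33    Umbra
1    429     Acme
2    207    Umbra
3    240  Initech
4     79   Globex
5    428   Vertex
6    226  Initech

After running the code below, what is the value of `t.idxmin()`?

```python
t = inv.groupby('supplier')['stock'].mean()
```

group by supplier, mean of stock:
supplier
Acme       429.0
Globex      79.0
Initech    233.0
Umbra      120.0
Vertex     428.0
Name: stock, dtype: float64

Globex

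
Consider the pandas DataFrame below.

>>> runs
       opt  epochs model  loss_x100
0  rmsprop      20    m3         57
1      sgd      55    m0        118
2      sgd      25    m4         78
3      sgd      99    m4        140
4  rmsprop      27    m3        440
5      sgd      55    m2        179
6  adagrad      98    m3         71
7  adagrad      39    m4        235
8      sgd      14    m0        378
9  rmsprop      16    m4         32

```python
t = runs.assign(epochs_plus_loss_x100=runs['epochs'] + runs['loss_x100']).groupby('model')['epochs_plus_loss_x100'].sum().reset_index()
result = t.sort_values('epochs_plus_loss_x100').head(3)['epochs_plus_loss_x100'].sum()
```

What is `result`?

1463

add column epochs_plus_loss_x100 = runs['epochs'] + runs['loss_x100']:
       opt  epochs model  loss_x100  epochs_plus_loss_x100
0  rmsprop      20    m3         57                     77
1      sgd      55    m0        118                    173
2      sgd      25    m4         78                    103
3      sgd      99    m4        140                    239
4  rmsprop      27    m3        440                    467
5      sgd      55    m2        179                    234
6  adagrad      98    m3         71                    169
7  adagrad      39    m4        235                    274
8      sgd      14    m0        378                    392
9  rmsprop      16    m4         32                     48
group by model, sum of epochs_plus_loss_x100:
model
m0    565
m2    234
m3    713
m4    664
Name: epochs_plus_loss_x100, dtype: int64
reset_index():
  model  epochs_plus_loss_x100
0    m0                    565
1    m2                    234
2    m3                    713
3    m4                    664
sort by epochs_plus_loss_x100:
  model  epochs_plus_loss_x100
1    m2                    234
0    m0                    565
3    m4                    664
2    m3                    713
take first 3 rows:
  model  epochs_plus_loss_x100
1    m2                    234
0    m0                    565
3    m4                    664
Reading off the sum of column 'epochs_plus_loss_x100', we get 1463.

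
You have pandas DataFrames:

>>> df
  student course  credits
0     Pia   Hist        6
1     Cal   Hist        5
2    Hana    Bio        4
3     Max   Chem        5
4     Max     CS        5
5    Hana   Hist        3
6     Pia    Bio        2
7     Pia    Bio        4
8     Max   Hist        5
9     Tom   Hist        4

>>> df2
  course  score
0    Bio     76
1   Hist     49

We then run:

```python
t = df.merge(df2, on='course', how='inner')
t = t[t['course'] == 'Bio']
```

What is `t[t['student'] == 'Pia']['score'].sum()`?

merge on 'course' (how='inner') → 8 rows:
  student course  credits  score
0     Pia   Hist        6     49
1     Cal   Hist        5     49
2    Hana    Bio        4     76
3    Hana   Hist        3     49
4     Pia    Bio        2     76
5     Pia    Bio        4     76
6     Max   Hist        5     49
7     Tom   Hist        4     49
filter rows where course == 'Bio':
  student course  credits  score
2    Hana    Bio        4     76
4     Pia    Bio        2     76
5     Pia    Bio        4     76
filter rows where student == 'Pia':
  student course  credits  score
4     Pia    Bio        2     76
5     Pia    Bio        4     76

152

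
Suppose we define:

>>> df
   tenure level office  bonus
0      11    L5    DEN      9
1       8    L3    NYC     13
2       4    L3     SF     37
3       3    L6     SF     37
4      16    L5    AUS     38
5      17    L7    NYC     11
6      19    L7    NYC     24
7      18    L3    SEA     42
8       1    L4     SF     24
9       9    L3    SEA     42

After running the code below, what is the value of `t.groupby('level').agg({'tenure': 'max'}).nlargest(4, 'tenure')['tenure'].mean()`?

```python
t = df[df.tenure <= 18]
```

13.5

filter rows where tenure <= 18:
   tenure level office  bonus
0      11    L5    DEN      9
1       8    L3    NYC     13
2       4    L3     SF     37
3       3    L6     SF     37
4      16    L5    AUS     38
5      17    L7    NYC     11
7      18    L3    SEA     42
8       1    L4     SF     24
9       9    L3    SEA     42
group by level, max of tenure:
       tenure
level        
L3         18
L4          1
L5         16
L6          3
L7         17
take 4 rows with largest tenure:
       tenure
level        
L3         18
L7         17
L5         16
L6          3
Finally, mean of column 'tenure' = 13.5.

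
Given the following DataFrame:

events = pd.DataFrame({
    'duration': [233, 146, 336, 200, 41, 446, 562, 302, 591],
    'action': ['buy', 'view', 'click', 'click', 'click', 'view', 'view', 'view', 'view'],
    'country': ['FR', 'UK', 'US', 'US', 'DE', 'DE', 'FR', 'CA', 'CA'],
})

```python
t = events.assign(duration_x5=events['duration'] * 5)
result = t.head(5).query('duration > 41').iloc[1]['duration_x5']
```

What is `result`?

730

add column duration_x5 = events['duration'] * 5:
   duration action country  duration_x5
0       233    buy      FR         1165
1       146   view      UK          730
2       336  click      US         1680
3       200  click      US         1000
4        41  click      DE          205
5       446   view      DE         2230
6       562   view      FR         2810
7       302   view      CA         1510
8       591   view      CA         2955
take first 5 rows:
   duration action country  duration_x5
0       233    buy      FR         1165
1       146   view      UK          730
2       336  click      US         1680
3       200  click      US         1000
4        41  click      DE          205
filter rows where duration > 41:
   duration action country  duration_x5
0       233    buy      FR         1165
1       146   view      UK          730
2       336  click      US         1680
3       200  click      US         1000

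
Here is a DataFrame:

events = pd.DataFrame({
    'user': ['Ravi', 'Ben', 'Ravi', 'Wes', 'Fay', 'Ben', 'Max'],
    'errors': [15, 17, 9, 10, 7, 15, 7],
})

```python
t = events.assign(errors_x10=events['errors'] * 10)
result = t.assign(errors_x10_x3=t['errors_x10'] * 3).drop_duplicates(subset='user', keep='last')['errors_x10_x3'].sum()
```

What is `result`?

add column errors_x10 = events['errors'] * 10:
   user  errors  errors_x10
0  Ravi      15         150
1   Ben      17         170
2  Ravi       9          90
3   Wes      10         100
4   Fay       7          70
5   Ben      15         150
6   Max       7          70
add column errors_x10_x3 = t['errors_x10'] * 3:
   user  errors  errors_x10  errors_x10_x3
0  Ravi      15         150            450
1   Ben      17         170            510
2  Ravi       9          90            270
3   Wes      10         100            300
4   Fay       7          70            210
5   Ben      15         150            450
6   Max       7          70            210
drop duplicate user (keep=last):
   user  errors  errors_x10  errors_x10_x3
2  Ravi       9          90            270
3   Wes      10         100            300
4   Fay       7          70            210
5   Ben      15         150            450
6   Max       7          70            210
So sum() = 1440.

1440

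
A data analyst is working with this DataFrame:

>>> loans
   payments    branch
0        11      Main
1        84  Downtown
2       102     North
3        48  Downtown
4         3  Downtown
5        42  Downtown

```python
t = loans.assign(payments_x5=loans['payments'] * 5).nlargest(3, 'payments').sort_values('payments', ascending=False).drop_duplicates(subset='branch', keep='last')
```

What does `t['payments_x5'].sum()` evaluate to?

add column payments_x5 = loans['payments'] * 5:
   payments    branch  payments_x5
0        11      Main           55
1        84  Downtown          420
2       102     North          510
3        48  Downtown          240
4         3  Downtown           15
5        42  Downtown          210
take 3 rows with largest payments:
   payments    branch  payments_x5
2       102     North          510
1        84  Downtown          420
3        48  Downtown          240
sort by payments descending:
   payments    branch  payments_x5
2       102     North          510
1        84  Downtown          420
3        48  Downtown          240
drop duplicate branch (keep=last):
   payments    branch  payments_x5
2       102     North          510
3        48  Downtown          240
Taking the sum of column 'payments_x5' gives 750.

750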